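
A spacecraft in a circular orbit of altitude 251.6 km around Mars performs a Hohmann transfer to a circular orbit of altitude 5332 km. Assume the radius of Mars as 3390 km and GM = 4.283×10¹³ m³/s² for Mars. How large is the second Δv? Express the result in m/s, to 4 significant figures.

r₁ = 3390 + 251.6 = 3641.6 km = 3.6416×10⁶ m.
r₂ = 3390 + 5332 = 8722.0 km = 8.7220×10⁶ m.
Transfer ellipse a_t = (r₁ + r₂)/2 = 6.182×10⁶ m.
At r₁: circular v_c1 = √(μ/r₁) = 3429 m/s; transfer-periapsis v_p = √[μ(2/r₁ − 1/a_t)] = 4074 m/s.
At r₂: circular v_c2 = √(μ/r₂) = 2216 m/s; transfer-apoapsis v_a = √[μ(2/r₂ − 1/a_t)] = 1701 m/s.
Δv₂ = v_c2 − v_a = 515.2 m/s.

Δv ≈ 515.2 m/s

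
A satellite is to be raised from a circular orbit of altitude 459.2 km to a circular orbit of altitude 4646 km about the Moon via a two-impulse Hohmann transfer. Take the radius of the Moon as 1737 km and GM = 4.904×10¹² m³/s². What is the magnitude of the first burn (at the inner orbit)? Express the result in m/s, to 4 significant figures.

Δv ≈ 328.5 m/s

r₁ = 1737 + 459.2 = 2196.2 km = 2.1962×10⁶ m.
r₂ = 1737 + 4646 = 6383.0 km = 6.3830×10⁶ m.
Transfer ellipse a_t = (r₁ + r₂)/2 = 4.290×10⁶ m.
At r₁: circular v_c1 = √(μ/r₁) = 1494 m/s; transfer-perilune v_p = √[μ(2/r₁ − 1/a_t)] = 1823 m/s.
Δv₁ = v_p − v_c1 = 328.5 m/s.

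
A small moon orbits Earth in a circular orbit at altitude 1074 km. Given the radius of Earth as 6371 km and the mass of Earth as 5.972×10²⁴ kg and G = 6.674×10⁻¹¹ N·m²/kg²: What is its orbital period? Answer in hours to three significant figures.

μ = GM = 6.674×10⁻¹¹ × 5.972×10²⁴ = 3.986×10¹⁴ m³/s².
r = 6371 + 1074 = 7445.0 km = 7.4450×10⁶ m.
Kepler's third law: T = 2π√(r³/μ) = 2π√((7.445×10⁶)³ / 3.986×10¹⁴).
r³/μ = 1.035×10⁶ s², so T = 2π × 1.018×10³ = 6.393×10³ s.
Converting: 6.393×10³ s ÷ 3600 = 1.776 hours.

T ≈ 1.78 hours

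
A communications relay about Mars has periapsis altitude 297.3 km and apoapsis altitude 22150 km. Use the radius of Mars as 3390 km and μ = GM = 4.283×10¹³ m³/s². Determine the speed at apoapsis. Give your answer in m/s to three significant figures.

r_p = 3390 + 297.3 = 3687.3 km = 3.6873×10⁶ m.
r_a = 3390 + 22150 = 25540 km = 2.5540×10⁷ m.
Semi-major axis a = (r_p + r_a)/2 = 14614 km = 1.461×10⁷ m.
Vis-viva: v² = μ(2/r − 1/a) = 4.283×10¹³ × (7.831×10⁻⁸ − 6.843×10⁻⁸) = 4.231×10⁵ m²/s².
v = 650.5 m/s.

v ≈ 650 m/s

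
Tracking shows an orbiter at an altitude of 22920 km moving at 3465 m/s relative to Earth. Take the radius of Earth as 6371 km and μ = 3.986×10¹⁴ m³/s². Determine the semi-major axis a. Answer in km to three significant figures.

a ≈ 26200 km

r = 6371 + 22920 = 29291 km = 2.929×10⁷ m.
Vis-viva rearranged: 1/a = 2/r − v²/μ = 6.828×10⁻⁸ − 3.012×10⁻⁸ = 3.816×10⁻⁸ m⁻¹.
a = 2.621×10⁷ m = 26206 km.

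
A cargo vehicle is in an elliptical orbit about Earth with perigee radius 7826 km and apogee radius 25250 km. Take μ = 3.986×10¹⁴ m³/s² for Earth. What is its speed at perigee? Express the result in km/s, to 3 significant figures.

Semi-major axis a = (r_p + r_a)/2 = 16538 km = 1.654×10⁷ m.
Vis-viva: v² = μ(2/r − 1/a) = 3.986×10¹⁴ × (2.556×10⁻⁷ − 6.047×10⁻⁸) = 7.776×10⁷ m²/s².
v = 8818 m/s = 8.818 km/s.

v ≈ 8.82 km/s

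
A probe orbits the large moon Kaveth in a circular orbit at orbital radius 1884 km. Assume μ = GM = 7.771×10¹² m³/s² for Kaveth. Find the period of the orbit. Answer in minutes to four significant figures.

T ≈ 97.14 minutes

r = 1884 km = 1.884×10⁶ m.
Kepler's third law: T = 2π√(r³/μ) = 2π√((1.884×10⁶)³ / 7.771×10¹²).
r³/μ = 8.605×10⁵ s², so T = 2π × 9.276×10² = 5.829×10³ s.
Converting: 5.829×10³ s ÷ 60.00 = 97.14 minutes.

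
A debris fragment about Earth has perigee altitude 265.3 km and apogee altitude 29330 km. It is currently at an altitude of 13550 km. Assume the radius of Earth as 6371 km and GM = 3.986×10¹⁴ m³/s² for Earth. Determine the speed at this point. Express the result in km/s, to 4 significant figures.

r_p = 6371 + 265.3 = 6636.3 km = 6.6363×10⁶ m.
r_a = 6371 + 29330 = 35701 km = 3.5701×10⁷ m.
r = 6371 + 13550 = 19921 km = 1.992×10⁷ m.
Semi-major axis a = (r_p + r_a)/2 = 21169 km = 2.117×10⁷ m.
Vis-viva: v² = μ(2/r − 1/a) = 3.986×10¹⁴ × (1.004×10⁻⁷ − 4.724×10⁻⁸) = 2.119×10⁷ m²/s².
v = 4603 m/s = 4.603 km/s.

v ≈ 4.603 km/s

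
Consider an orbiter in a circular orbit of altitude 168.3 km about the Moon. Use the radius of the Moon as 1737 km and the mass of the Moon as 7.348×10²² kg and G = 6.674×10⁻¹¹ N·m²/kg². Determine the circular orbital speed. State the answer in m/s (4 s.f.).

v ≈ 1604 m/s

μ = GM = 6.674×10⁻¹¹ × 7.348×10²² = 4.904×10¹² m³/s².
r = 1737 + 168.3 = 1905.3 km = 1.9053×10⁶ m.
For a circular orbit v = √(μ/r) = √(4.904×10¹² / 1.905×10⁶) = √(2.574×10⁶) = 1604 m/s.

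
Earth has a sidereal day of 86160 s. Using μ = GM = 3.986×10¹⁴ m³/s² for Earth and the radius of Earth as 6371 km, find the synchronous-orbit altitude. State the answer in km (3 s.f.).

A synchronous orbit has period T, so by Kepler's third law a = (μT²/4π²)^(1/3).
μT²/4π² = 3.986×10¹⁴ × (8.616×10⁴)² / 39.48 = 7.495×10²² m³.
a = 4.216×10⁷ m = 42163 km.
Altitude h = a − R = 42163 − 6371 = 35792 km.

h_sync ≈ 35800 km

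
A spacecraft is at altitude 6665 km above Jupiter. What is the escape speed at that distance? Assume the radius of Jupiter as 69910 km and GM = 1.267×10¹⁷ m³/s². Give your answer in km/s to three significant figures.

r = 69910 + 6665 = 76575 km = 7.6575×10⁷ m.
Escape speed v_esc = √(2μ/r) = √(2 × 1.267×10¹⁷ / 7.658×10⁷) = √(3.309×10⁹) = 57530 m/s.
= 57.53 km/s.

v_esc ≈ 57.5 km/s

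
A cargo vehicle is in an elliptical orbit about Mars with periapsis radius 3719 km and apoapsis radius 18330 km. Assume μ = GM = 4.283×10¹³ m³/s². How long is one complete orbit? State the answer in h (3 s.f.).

Semi-major axis a = (r_p + r_a)/2 = (3719.0 + 18330)/2 = 11024 km = 1.102×10⁷ m.
By Kepler's third law T = 2π√(a³/μ) = 2π × 5.593×10³ = 3.514×10⁴ s.
= 9.762 h.

T ≈ 9.76 h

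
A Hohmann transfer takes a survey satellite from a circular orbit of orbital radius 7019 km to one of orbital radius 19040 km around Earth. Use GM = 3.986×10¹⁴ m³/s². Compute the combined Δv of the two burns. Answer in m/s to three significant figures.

Δv_total ≈ 2790 m/s

r₁ = 7019 km = 7.019×10⁶ m.
r₂ = 19040 km = 1.904×10⁷ m.
Transfer ellipse a_t = (r₁ + r₂)/2 = 1.303×10⁷ m.
At r₁: circular v_c1 = √(μ/r₁) = 7536 m/s; transfer-perigee v_p = √[μ(2/r₁ − 1/a_t)] = 9110 m/s.
Δv₁ = v_p − v_c1 = 1574 m/s.
At r₂: circular v_c2 = √(μ/r₂) = 4575 m/s; transfer-apogee v_a = √[μ(2/r₂ − 1/a_t)] = 3358 m/s.
Δv₂ = v_c2 − v_a = 1217 m/s.
Total Δv = Δv₁ + Δv₂ = 2791 m/s.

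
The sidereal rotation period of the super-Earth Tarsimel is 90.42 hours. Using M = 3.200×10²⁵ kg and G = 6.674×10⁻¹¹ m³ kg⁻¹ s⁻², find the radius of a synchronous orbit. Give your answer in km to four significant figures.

μ = GM = 6.674×10⁻¹¹ × 3.200×10²⁵ = 2.136×10¹⁵ m³/s².
T = 90.42 hours = 3.255×10⁵ s.
A synchronous orbit has period T, so by Kepler's third law a = (μT²/4π²)^(1/3).
μT²/4π² = 2.136×10¹⁵ × (3.255×10⁵)² / 39.48 = 5.732×10²⁴ m³.
a = 1.790×10⁸ m = 1.7897×10⁵ km.

r_sync ≈ 1.790×10⁵ km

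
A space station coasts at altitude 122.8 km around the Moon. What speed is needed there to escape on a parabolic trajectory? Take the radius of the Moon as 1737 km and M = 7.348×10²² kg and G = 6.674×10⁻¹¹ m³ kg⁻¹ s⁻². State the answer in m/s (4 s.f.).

v_esc ≈ 2296 m/s

μ = GM = 6.674×10⁻¹¹ × 7.348×10²² = 4.904×10¹² m³/s².
r = 1737 + 122.8 = 1859.8 km = 1.8598×10⁶ m.
Escape speed v_esc = √(2μ/r) = √(2 × 4.904×10¹² / 1.860×10⁶) = √(5.274×10⁶) = 2296 m/s.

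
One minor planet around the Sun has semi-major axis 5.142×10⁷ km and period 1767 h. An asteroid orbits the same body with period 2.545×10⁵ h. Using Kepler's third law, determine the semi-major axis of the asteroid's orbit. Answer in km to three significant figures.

Kepler's third law: a³ ∝ T², so a₂ = a₁ (T₂/T₁)^(2/3).
T₂/T₁ = 144.0, (T₂/T₁)^(2/3) = 27.48.
a₂ = 5.142×10⁷ × 27.48 = 1.413×10⁹ km.

a₂ ≈ 1.41×10⁹ km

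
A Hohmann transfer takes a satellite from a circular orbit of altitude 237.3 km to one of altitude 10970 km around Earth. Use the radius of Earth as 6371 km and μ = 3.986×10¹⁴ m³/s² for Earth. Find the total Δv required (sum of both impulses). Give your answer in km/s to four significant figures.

Δv_total ≈ 2.812 km/s

r₁ = 6371 + 237.3 = 6608.3 km = 6.6083×10⁶ m.
r₂ = 6371 + 10970 = 17341 km = 1.7341×10⁷ m.
Transfer ellipse a_t = (r₁ + r₂)/2 = 1.197×10⁷ m.
At r₁: circular v_c1 = √(μ/r₁) = 7766 m/s; transfer-perigee v_p = √[μ(2/r₁ − 1/a_t)] = 9346 m/s.
Δv₁ = v_p − v_c1 = 1580 m/s.
At r₂: circular v_c2 = √(μ/r₂) = 4794 m/s; transfer-apogee v_a = √[μ(2/r₂ − 1/a_t)] = 3562 m/s.
Δv₂ = v_c2 − v_a = 1233 m/s.
Total Δv = Δv₁ + Δv₂ = 2812 m/s = 2.812 km/s.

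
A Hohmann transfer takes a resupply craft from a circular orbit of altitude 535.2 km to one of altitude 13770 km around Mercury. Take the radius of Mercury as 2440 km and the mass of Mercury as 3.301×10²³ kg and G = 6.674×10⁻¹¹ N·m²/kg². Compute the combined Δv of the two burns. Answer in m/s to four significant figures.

μ = GM = 6.674×10⁻¹¹ × 3.301×10²³ = 2.203×10¹³ m³/s².
r₁ = 2440 + 535.2 = 2975.2 km = 2.9752×10⁶ m.
r₂ = 2440 + 13770 = 16210 km = 1.6210×10⁷ m.
Transfer ellipse a_t = (r₁ + r₂)/2 = 9.593×10⁶ m.
At r₁: circular v_c1 = √(μ/r₁) = 2721 m/s; transfer-periherm v_p = √[μ(2/r₁ − 1/a_t)] = 3537 m/s.
Δv₁ = v_p − v_c1 = 816.2 m/s.
At r₂: circular v_c2 = √(μ/r₂) = 1166 m/s; transfer-apoherm v_a = √[μ(2/r₂ − 1/a_t)] = 649.3 m/s.
Δv₂ = v_c2 − v_a = 516.5 m/s.
Total Δv = Δv₁ + Δv₂ = 1333 m/s.

Δv_total ≈ 1333 m/s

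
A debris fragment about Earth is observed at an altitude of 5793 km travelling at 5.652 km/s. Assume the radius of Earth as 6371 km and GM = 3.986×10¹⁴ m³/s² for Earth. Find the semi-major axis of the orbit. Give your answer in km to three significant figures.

r = 6371 + 5793 = 12164 km = 1.216×10⁷ m.
Specific orbital energy ε = v²/2 − μ/r = (5652)²/2 − 3.986×10¹⁴/1.216×10⁷ = -1.680×10⁷ J/kg.
Since ε = −μ/(2a), a = −μ/(2ε) = 1.187×10⁷ m = 11866 km.

a ≈ 11900 km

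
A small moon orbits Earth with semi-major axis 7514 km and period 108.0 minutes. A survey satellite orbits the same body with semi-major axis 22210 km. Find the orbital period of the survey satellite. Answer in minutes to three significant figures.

Kepler's third law: T² ∝ a³, so T₂ = T₁ (a₂/a₁)^(3/2).
a₂/a₁ = 2.956, (a₂/a₁)^(3/2) = 5.082.
T₂ = 108.0 × 5.082 = 548.8 minutes.

T₂ ≈ 549 minutes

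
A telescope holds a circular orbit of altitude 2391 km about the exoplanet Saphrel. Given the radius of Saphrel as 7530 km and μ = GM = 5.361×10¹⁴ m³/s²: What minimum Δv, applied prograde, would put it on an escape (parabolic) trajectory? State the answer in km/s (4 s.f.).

r = 7530 + 2391 = 9921.0 km = 9.9210×10⁶ m.
Circular speed v_c = √(μ/r) = 7351 m/s.
Escape speed v_esc = √(2μ/r) = √2 × v_c = 10400 m/s.
Δv = v_esc − v_c = 3045 m/s = 3.045 km/s.

Δv ≈ 3.045 km/s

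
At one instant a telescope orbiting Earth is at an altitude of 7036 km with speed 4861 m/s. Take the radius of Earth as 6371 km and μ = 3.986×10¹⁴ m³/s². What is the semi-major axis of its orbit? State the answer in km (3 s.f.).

r = 6371 + 7036 = 13407 km = 1.341×10⁷ m.
Vis-viva rearranged: 1/a = 2/r − v²/μ = 1.492×10⁻⁷ − 5.928×10⁻⁸ = 8.990×10⁻⁸ m⁻¹.
a = 1.112×10⁷ m = 11124 km.

a ≈ 11100 km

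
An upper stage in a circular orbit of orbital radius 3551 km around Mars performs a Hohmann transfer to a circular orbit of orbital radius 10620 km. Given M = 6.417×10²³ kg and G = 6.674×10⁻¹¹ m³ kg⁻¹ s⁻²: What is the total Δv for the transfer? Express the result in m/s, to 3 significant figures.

Δv_total ≈ 1370 m/s

μ = GM = 6.674×10⁻¹¹ × 6.417×10²³ = 4.283×10¹³ m³/s².
r₁ = 3551 km = 3.551×10⁶ m.
r₂ = 10620 km = 1.062×10⁷ m.
Transfer ellipse a_t = (r₁ + r₂)/2 = 7.086×10⁶ m.
At r₁: circular v_c1 = √(μ/r₁) = 3473 m/s; transfer-periapsis v_p = √[μ(2/r₁ − 1/a_t)] = 4252 m/s.
Δv₁ = v_p − v_c1 = 778.9 m/s.
At r₂: circular v_c2 = √(μ/r₂) = 2008 m/s; transfer-apoapsis v_a = √[μ(2/r₂ − 1/a_t)] = 1422 m/s.
Δv₂ = v_c2 − v_a = 586.5 m/s.
Total Δv = Δv₁ + Δv₂ = 1365 m/s.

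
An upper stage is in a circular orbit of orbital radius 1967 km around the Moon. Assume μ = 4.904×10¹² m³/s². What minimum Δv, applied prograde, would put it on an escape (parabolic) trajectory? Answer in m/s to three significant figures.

Δv ≈ 654 m/s

r = 1967 km = 1.967×10⁶ m.
Circular speed v_c = √(μ/r) = 1579 m/s.
Escape speed v_esc = √(2μ/r) = √2 × v_c = 2233 m/s.
Δv = v_esc − v_c = 654.0 m/s.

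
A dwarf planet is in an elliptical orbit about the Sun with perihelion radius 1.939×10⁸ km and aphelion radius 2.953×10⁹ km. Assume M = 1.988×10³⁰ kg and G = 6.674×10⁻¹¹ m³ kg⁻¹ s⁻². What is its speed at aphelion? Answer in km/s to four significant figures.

μ = GM = 6.674×10⁻¹¹ × 1.988×10³⁰ = 1.327×10²⁰ m³/s².
Semi-major axis a = (r_p + r_a)/2 = 1.5734×10⁹ km = 1.573×10¹² m.
Vis-viva: v² = μ(2/r − 1/a) = 1.327×10²⁰ × (6.773×10⁻¹³ − 6.355×10⁻¹³) = 5.537×10⁶ m²/s².
v = 2353 m/s = 2.353 km/s.

v ≈ 2.353 km/s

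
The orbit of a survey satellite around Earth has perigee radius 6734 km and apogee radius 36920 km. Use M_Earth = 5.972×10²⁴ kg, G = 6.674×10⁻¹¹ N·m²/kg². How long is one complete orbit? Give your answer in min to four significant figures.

T ≈ 534.9 min

μ = GM = 6.674×10⁻¹¹ × 5.972×10²⁴ = 3.986×10¹⁴ m³/s².
Semi-major axis a = (r_p + r_a)/2 = (6734.0 + 36920)/2 = 21827 km = 2.183×10⁷ m.
By Kepler's third law T = 2π√(a³/μ) = 2π × 5.108×10³ = 3.209×10⁴ s.
= 534.9 min.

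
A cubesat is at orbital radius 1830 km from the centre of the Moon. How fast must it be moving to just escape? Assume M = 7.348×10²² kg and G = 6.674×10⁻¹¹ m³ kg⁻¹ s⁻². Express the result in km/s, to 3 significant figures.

μ = GM = 6.674×10⁻¹¹ × 7.348×10²² = 4.904×10¹² m³/s².
r = 1830 km = 1.830×10⁶ m.
Escape speed v_esc = √(2μ/r) = √(2 × 4.904×10¹² / 1.830×10⁶) = √(5.360×10⁶) = 2315 m/s.
= 2.315 km/s.

v_esc ≈ 2.32 km/s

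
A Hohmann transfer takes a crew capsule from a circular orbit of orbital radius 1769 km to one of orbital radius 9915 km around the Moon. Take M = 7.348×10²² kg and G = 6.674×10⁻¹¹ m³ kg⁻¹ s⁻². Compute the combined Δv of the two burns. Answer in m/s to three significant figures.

Δv_total ≈ 820 m/s

μ = GM = 6.674×10⁻¹¹ × 7.348×10²² = 4.904×10¹² m³/s².
r₁ = 1769 km = 1.769×10⁶ m.
r₂ = 9915 km = 9.915×10⁶ m.
Transfer ellipse a_t = (r₁ + r₂)/2 = 5.842×10⁶ m.
At r₁: circular v_c1 = √(μ/r₁) = 1665 m/s; transfer-perilune v_p = √[μ(2/r₁ − 1/a_t)] = 2169 m/s.
Δv₁ = v_p − v_c1 = 504.1 m/s.
At r₂: circular v_c2 = √(μ/r₂) = 703.3 m/s; transfer-apolune v_a = √[μ(2/r₂ − 1/a_t)] = 387.0 m/s.
Δv₂ = v_c2 − v_a = 316.3 m/s.
Total Δv = Δv₁ + Δv₂ = 820.4 m/s.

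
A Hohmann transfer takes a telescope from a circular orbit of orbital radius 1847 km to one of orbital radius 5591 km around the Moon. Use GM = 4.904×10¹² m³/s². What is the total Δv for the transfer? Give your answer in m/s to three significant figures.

Δv_total ≈ 645 m/s

r₁ = 1847 km = 1.847×10⁶ m.
r₂ = 5591 km = 5.591×10⁶ m.
Transfer ellipse a_t = (r₁ + r₂)/2 = 3.719×10⁶ m.
At r₁: circular v_c1 = √(μ/r₁) = 1629 m/s; transfer-perilune v_p = √[μ(2/r₁ − 1/a_t)] = 1998 m/s.
Δv₁ = v_p − v_c1 = 368.4 m/s.
At r₂: circular v_c2 = √(μ/r₂) = 936.5 m/s; transfer-apolune v_a = √[μ(2/r₂ − 1/a_t)] = 660.0 m/s.
Δv₂ = v_c2 − v_a = 276.5 m/s.
Total Δv = Δv₁ + Δv₂ = 645.0 m/s.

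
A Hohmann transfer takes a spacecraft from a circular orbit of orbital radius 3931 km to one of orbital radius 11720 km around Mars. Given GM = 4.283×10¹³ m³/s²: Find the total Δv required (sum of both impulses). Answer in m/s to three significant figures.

Δv_total ≈ 1300 m/s

r₁ = 3931 km = 3.931×10⁶ m.
r₂ = 11720 km = 1.172×10⁷ m.
Transfer ellipse a_t = (r₁ + r₂)/2 = 7.826×10⁶ m.
At r₁: circular v_c1 = √(μ/r₁) = 3301 m/s; transfer-periapsis v_p = √[μ(2/r₁ − 1/a_t)] = 4040 m/s.
Δv₁ = v_p − v_c1 = 738.7 m/s.
At r₂: circular v_c2 = √(μ/r₂) = 1912 m/s; transfer-apoapsis v_a = √[μ(2/r₂ − 1/a_t)] = 1355 m/s.
Δv₂ = v_c2 − v_a = 556.8 m/s.
Total Δv = Δv₁ + Δv₂ = 1295 m/s.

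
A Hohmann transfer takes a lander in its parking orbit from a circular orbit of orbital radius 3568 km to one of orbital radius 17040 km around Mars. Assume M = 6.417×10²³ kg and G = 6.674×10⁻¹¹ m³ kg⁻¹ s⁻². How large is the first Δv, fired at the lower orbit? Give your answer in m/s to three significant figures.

μ = GM = 6.674×10⁻¹¹ × 6.417×10²³ = 4.283×10¹³ m³/s².
r₁ = 3568 km = 3.568×10⁶ m.
r₂ = 17040 km = 1.704×10⁷ m.
Transfer ellipse a_t = (r₁ + r₂)/2 = 1.030×10⁷ m.
At r₁: circular v_c1 = √(μ/r₁) = 3465 m/s; transfer-periapsis v_p = √[μ(2/r₁ − 1/a_t)] = 4455 m/s.
Δv₁ = v_p − v_c1 = 990.8 m/s.

Δv ≈ 991 m/s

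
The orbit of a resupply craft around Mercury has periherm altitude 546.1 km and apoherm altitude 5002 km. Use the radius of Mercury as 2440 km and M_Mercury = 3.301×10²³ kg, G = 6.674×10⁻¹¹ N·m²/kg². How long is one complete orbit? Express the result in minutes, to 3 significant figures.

T ≈ 266 minutes

μ = GM = 6.674×10⁻¹¹ × 3.301×10²³ = 2.203×10¹³ m³/s².
r_p = 2440 + 546.1 = 2986.1 km = 2.9861×10⁶ m.
r_a = 2440 + 5002 = 7442.0 km = 7.4420×10⁶ m.
Semi-major axis a = (r_p + r_a)/2 = (2986.1 + 7442.0)/2 = 5214.1 km = 5.214×10⁶ m.
By Kepler's third law T = 2π√(a³/μ) = 2π × 2.537×10³ = 1.594×10⁴ s.
= 265.6 minutes.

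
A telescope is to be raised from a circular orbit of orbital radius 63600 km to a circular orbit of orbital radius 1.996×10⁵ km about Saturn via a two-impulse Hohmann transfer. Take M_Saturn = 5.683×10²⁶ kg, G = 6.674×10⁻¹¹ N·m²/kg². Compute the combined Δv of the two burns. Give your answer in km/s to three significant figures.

Δv_total ≈ 9.86 km/s

μ = GM = 6.674×10⁻¹¹ × 5.683×10²⁶ = 3.793×10¹⁶ m³/s².
r₁ = 63600 km = 6.360×10⁷ m.
r₂ = 1.996×10⁵ km = 1.996×10⁸ m.
Transfer ellipse a_t = (r₁ + r₂)/2 = 1.316×10⁸ m.
At r₁: circular v_c1 = √(μ/r₁) = 24420 m/s; transfer-perikrone v_p = √[μ(2/r₁ − 1/a_t)] = 30080 m/s.
Δv₁ = v_p − v_c1 = 5655 m/s.
At r₂: circular v_c2 = √(μ/r₂) = 13780 m/s; transfer-apokrone v_a = √[μ(2/r₂ − 1/a_t)] = 9583 m/s.
Δv₂ = v_c2 − v_a = 4202 m/s.
Total Δv = Δv₁ + Δv₂ = 9856 m/s = 9.856 km/s.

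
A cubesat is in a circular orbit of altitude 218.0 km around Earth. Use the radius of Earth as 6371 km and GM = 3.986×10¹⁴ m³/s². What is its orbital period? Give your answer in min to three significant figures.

r = 6371 + 218.0 = 6589.0 km = 6.5890×10⁶ m.
Kepler's third law: T = 2π√(r³/μ) = 2π√((6.589×10⁶)³ / 3.986×10¹⁴).
r³/μ = 7.177×10⁵ s², so T = 2π × 8.472×10² = 5.323×10³ s.
Converting: 5.323×10³ s ÷ 60.00 = 88.71 min.

T ≈ 88.7 min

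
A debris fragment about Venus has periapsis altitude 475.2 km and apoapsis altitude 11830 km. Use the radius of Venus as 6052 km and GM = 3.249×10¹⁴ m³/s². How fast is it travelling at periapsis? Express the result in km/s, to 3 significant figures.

r_p = 6052 + 475.2 = 6527.2 km = 6.5272×10⁶ m.
r_a = 6052 + 11830 = 17882 km = 1.7882×10⁷ m.
Semi-major axis a = (r_p + r_a)/2 = 12205 km = 1.220×10⁷ m.
Vis-viva: v² = μ(2/r − 1/a) = 3.249×10¹⁴ × (3.064×10⁻⁷ − 8.194×10⁻⁸) = 7.293×10⁷ m²/s².
v = 8540 m/s = 8.540 km/s.

v ≈ 8.54 km/s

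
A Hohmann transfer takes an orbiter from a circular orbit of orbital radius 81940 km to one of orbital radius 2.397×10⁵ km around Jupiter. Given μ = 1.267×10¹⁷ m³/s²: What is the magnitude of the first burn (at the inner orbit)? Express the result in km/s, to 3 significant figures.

Δv ≈ 8.68 km/s

r₁ = 81940 km = 8.194×10⁷ m.
r₂ = 2.397×10⁵ km = 2.397×10⁸ m.
Transfer ellipse a_t = (r₁ + r₂)/2 = 1.608×10⁸ m.
At r₁: circular v_c1 = √(μ/r₁) = 39320 m/s; transfer-perijove v_p = √[μ(2/r₁ − 1/a_t)] = 48010 m/s.
Δv₁ = v_p − v_c1 = 8685 m/s.
= 8.685 km/s.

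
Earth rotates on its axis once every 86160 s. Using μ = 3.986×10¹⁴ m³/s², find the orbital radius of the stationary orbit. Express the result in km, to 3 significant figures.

r_sync ≈ 42200 km

A synchronous orbit has period T, so by Kepler's third law a = (μT²/4π²)^(1/3).
μT²/4π² = 3.986×10¹⁴ × (8.616×10⁴)² / 39.48 = 7.495×10²² m³.
a = 4.216×10⁷ m = 42163 km.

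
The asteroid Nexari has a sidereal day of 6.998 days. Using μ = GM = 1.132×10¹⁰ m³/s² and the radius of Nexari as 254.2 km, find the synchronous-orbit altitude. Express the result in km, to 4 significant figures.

h_sync ≈ 4461 km

T = 6.998 days = 6.046×10⁵ s.
A synchronous orbit has period T, so by Kepler's third law a = (μT²/4π²)^(1/3).
μT²/4π² = 1.132×10¹⁰ × (6.046×10⁵)² / 39.48 = 1.048×10²⁰ m³.
a = 4.715×10⁶ m = 4715.1 km.
Altitude h = a − R = 4715.1 − 254.2 = 4460.9 km.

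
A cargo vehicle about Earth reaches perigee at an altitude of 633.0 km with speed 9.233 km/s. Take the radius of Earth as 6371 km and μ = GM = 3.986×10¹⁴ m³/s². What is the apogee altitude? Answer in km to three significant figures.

apogee altitude ≈ 14500 km

r_p = 6371 + 633.0 = 7004.0 km = 7.004×10⁶ m.
Specific energy ε = v²/2 − μ/r = -1.429×10⁷ J/kg, so a = −μ/(2ε) = 1.395×10⁷ m.
The apsides satisfy r_p + r_a = 2a, so the apogee radius is 2a − r_p = 2.090×10⁷ m = 20897 km.
Apogee altitude = 20897 − 6371 = 14526 km.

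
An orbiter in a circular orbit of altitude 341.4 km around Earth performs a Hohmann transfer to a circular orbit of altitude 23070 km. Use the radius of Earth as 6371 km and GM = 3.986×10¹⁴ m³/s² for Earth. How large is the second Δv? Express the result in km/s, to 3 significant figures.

Δv ≈ 1.44 km/s

r₁ = 6371 + 341.4 = 6712.4 km = 6.7124×10⁶ m.
r₂ = 6371 + 23070 = 29441 km = 2.9441×10⁷ m.
Transfer ellipse a_t = (r₁ + r₂)/2 = 1.808×10⁷ m.
At r₁: circular v_c1 = √(μ/r₁) = 7706 m/s; transfer-perigee v_p = √[μ(2/r₁ − 1/a_t)] = 9834 m/s.
At r₂: circular v_c2 = √(μ/r₂) = 3680 m/s; transfer-apogee v_a = √[μ(2/r₂ − 1/a_t)] = 2242 m/s.
Δv₂ = v_c2 − v_a = 1437 m/s.
= 1.437 km/s.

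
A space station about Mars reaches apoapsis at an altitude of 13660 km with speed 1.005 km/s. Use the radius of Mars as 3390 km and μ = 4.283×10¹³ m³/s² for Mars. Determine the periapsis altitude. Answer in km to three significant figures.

r_a = 3390 + 13660 = 17050 km = 1.705×10⁷ m.
Specific energy ε = v²/2 − μ/r = -2.007×10⁶ J/kg, so a = −μ/(2ε) = 1.067×10⁷ m.
The apsides satisfy r_p + r_a = 2a, so the periapsis radius is 2a − r_a = 4.290×10⁶ m = 4290.2 km.
Periapsis altitude = 4290.2 − 3390 = 900.19 km.

periapsis altitude ≈ 900 km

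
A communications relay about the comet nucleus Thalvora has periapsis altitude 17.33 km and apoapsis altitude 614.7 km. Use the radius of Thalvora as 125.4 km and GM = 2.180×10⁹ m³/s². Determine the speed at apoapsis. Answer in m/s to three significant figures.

r_p = 125.4 + 17.33 = 142.73 km = 1.4273×10⁵ m.
r_a = 125.4 + 614.7 = 740.10 km = 7.4010×10⁵ m.
Semi-major axis a = (r_p + r_a)/2 = 441.42 km = 4.414×10⁵ m.
Vis-viva: v² = μ(2/r − 1/a) = 2.180×10⁹ × (2.702×10⁻⁶ − 2.265×10⁻⁶) = 9.524×10² m²/s².
v = 30.86 m/s.

v ≈ 30.9 m/s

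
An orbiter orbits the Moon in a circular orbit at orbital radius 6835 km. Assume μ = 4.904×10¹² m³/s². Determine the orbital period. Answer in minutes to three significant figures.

r = 6835 km = 6.835×10⁶ m.
Kepler's third law: T = 2π√(r³/μ) = 2π√((6.835×10⁶)³ / 4.904×10¹²).
r³/μ = 6.511×10⁷ s², so T = 2π × 8.069×10³ = 5.070×10⁴ s.
Converting: 5.070×10⁴ s ÷ 60.00 = 845.0 minutes.

T ≈ 845 minutes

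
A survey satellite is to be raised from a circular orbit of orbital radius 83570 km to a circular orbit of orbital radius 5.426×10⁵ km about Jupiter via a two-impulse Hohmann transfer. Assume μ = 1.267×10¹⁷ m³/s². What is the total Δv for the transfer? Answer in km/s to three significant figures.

r₁ = 83570 km = 8.357×10⁷ m.
r₂ = 5.426×10⁵ km = 5.426×10⁸ m.
Transfer ellipse a_t = (r₁ + r₂)/2 = 3.131×10⁸ m.
At r₁: circular v_c1 = √(μ/r₁) = 38940 m/s; transfer-perijove v_p = √[μ(2/r₁ − 1/a_t)] = 51260 m/s.
Δv₁ = v_p − v_c1 = 12320 m/s.
At r₂: circular v_c2 = √(μ/r₂) = 15280 m/s; transfer-apojove v_a = √[μ(2/r₂ − 1/a_t)] = 7895 m/s.
Δv₂ = v_c2 − v_a = 7386 m/s.
Total Δv = Δv₁ + Δv₂ = 19710 m/s = 19.71 km/s.

Δv_total ≈ 19.7 km/s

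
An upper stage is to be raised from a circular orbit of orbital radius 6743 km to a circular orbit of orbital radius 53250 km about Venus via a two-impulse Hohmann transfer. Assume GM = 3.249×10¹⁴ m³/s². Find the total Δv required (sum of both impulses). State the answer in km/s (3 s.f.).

r₁ = 6743 km = 6.743×10⁶ m.
r₂ = 53250 km = 5.325×10⁷ m.
Transfer ellipse a_t = (r₁ + r₂)/2 = 3.000×10⁷ m.
At r₁: circular v_c1 = √(μ/r₁) = 6941 m/s; transfer-periapsis v_p = √[μ(2/r₁ − 1/a_t)] = 9249 m/s.
Δv₁ = v_p − v_c1 = 2307 m/s.
At r₂: circular v_c2 = √(μ/r₂) = 2470 m/s; transfer-apoapsis v_a = √[μ(2/r₂ − 1/a_t)] = 1171 m/s.
Δv₂ = v_c2 − v_a = 1299 m/s.
Total Δv = Δv₁ + Δv₂ = 3606 m/s = 3.606 km/s.

Δv_total ≈ 3.61 km/s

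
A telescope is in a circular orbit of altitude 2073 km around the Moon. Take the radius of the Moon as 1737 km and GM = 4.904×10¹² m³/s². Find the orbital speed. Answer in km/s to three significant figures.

v ≈ 1.13 km/s

r = 1737 + 2073 = 3810.0 km = 3.8100×10⁶ m.
For a circular orbit v = √(μ/r) = √(4.904×10¹² / 3.810×10⁶) = √(1.287×10⁶) = 1135 m/s.
That is 1.135 km/s.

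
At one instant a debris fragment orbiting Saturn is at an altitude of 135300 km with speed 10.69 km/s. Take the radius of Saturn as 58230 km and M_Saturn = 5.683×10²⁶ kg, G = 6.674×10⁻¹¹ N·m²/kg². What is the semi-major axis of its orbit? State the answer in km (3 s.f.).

μ = GM = 6.674×10⁻¹¹ × 5.683×10²⁶ = 3.793×10¹⁶ m³/s².
r = 58230 + 135300 = 1.9353×10⁵ km = 1.935×10⁸ m.
Vis-viva rearranged: 1/a = 2/r − v²/μ = 1.033×10⁻⁸ − 3.013×10⁻⁹ = 7.321×10⁻⁹ m⁻¹.
a = 1.366×10⁸ m = 1.3659×10⁵ km.

a ≈ 1.37×10⁵ km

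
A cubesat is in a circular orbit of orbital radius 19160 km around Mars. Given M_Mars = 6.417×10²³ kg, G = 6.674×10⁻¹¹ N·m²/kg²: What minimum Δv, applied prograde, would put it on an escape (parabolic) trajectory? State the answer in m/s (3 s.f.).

μ = GM = 6.674×10⁻¹¹ × 6.417×10²³ = 4.283×10¹³ m³/s².
r = 19160 km = 1.916×10⁷ m.
Circular speed v_c = √(μ/r) = 1495 m/s.
Escape speed v_esc = √(2μ/r) = √2 × v_c = 2114 m/s.
Δv = v_esc − v_c = 619.3 m/s.

Δv ≈ 619 m/s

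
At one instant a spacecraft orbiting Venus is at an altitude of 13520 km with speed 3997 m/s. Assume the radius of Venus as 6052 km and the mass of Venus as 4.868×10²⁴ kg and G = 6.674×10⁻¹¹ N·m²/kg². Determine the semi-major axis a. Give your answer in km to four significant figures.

μ = GM = 6.674×10⁻¹¹ × 4.868×10²⁴ = 3.249×10¹⁴ m³/s².
r = 6052 + 13520 = 19572 km = 1.957×10⁷ m.
Vis-viva rearranged: 1/a = 2/r − v²/μ = 1.022×10⁻⁷ − 4.917×10⁻⁸ = 5.301×10⁻⁸ m⁻¹.
a = 1.886×10⁷ m = 18863 km.

a ≈ 18860 km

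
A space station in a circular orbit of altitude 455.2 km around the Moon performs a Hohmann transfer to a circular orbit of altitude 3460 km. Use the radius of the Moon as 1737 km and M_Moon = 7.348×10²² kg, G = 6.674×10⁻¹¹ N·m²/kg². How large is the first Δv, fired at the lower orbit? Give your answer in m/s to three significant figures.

μ = GM = 6.674×10⁻¹¹ × 7.348×10²² = 4.904×10¹² m³/s².
r₁ = 1737 + 455.2 = 2192.2 km = 2.1922×10⁶ m.
r₂ = 1737 + 3460 = 5197.0 km = 5.1970×10⁶ m.
Transfer ellipse a_t = (r₁ + r₂)/2 = 3.695×10⁶ m.
At r₁: circular v_c1 = √(μ/r₁) = 1496 m/s; transfer-perilune v_p = √[μ(2/r₁ − 1/a_t)] = 1774 m/s.
Δv₁ = v_p − v_c1 = 278.2 m/s.

Δv ≈ 278 m/s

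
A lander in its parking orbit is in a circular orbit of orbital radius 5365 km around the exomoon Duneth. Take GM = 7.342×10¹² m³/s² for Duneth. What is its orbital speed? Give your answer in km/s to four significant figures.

v ≈ 1.170 km/s

r = 5365 km = 5.365×10⁶ m.
For a circular orbit v = √(μ/r) = √(7.342×10¹² / 5.365×10⁶) = √(1.368×10⁶) = 1170 m/s.
That is 1.170 km/s.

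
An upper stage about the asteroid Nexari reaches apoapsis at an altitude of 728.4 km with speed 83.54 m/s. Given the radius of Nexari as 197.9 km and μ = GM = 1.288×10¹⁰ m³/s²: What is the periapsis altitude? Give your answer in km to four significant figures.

r_a = 197.9 + 728.4 = 926.30 km = 9.263×10⁵ m.
Specific energy ε = v²/2 − μ/r = -1.042×10⁴ J/kg, so a = −μ/(2ε) = 6.183×10⁵ m.
The apsides satisfy r_p + r_a = 2a, so the periapsis radius is 2a − r_a = 3.103×10⁵ m = 310.34 km.
Periapsis altitude = 310.34 − 197.9 = 112.44 km.

periapsis altitude ≈ 112.4 km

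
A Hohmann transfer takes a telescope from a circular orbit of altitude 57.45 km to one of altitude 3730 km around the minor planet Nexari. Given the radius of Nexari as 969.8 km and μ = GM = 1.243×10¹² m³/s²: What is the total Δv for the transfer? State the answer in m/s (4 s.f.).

r₁ = 969.8 + 57.45 = 1027.2 km = 1.0272×10⁶ m.
r₂ = 969.8 + 3730 = 4699.8 km = 4.6998×10⁶ m.
Transfer ellipse a_t = (r₁ + r₂)/2 = 2.864×10⁶ m.
At r₁: circular v_c1 = √(μ/r₁) = 1100 m/s; transfer-periapsis v_p = √[μ(2/r₁ − 1/a_t)] = 1409 m/s.
Δv₁ = v_p − v_c1 = 309.2 m/s.
At r₂: circular v_c2 = √(μ/r₂) = 514.3 m/s; transfer-apoapsis v_a = √[μ(2/r₂ − 1/a_t)] = 308.0 m/s.
Δv₂ = v_c2 − v_a = 206.3 m/s.
Total Δv = Δv₁ + Δv₂ = 515.5 m/s.

Δv_total ≈ 515.5 m/s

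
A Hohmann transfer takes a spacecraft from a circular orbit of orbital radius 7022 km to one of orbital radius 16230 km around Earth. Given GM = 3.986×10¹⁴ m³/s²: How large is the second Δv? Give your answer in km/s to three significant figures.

Δv ≈ 1.10 km/s

r₁ = 7022 km = 7.022×10⁶ m.
r₂ = 16230 km = 1.623×10⁷ m.
Transfer ellipse a_t = (r₁ + r₂)/2 = 1.163×10⁷ m.
At r₁: circular v_c1 = √(μ/r₁) = 7534 m/s; transfer-perigee v_p = √[μ(2/r₁ − 1/a_t)] = 8902 m/s.
At r₂: circular v_c2 = √(μ/r₂) = 4956 m/s; transfer-apogee v_a = √[μ(2/r₂ − 1/a_t)] = 3851 m/s.
Δv₂ = v_c2 − v_a = 1104 m/s.
= 1.104 km/s.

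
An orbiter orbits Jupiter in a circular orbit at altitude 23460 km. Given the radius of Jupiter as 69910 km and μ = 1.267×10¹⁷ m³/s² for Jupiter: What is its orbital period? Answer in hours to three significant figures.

r = 69910 + 23460 = 93370 km = 9.3370×10⁷ m.
Kepler's third law: T = 2π√(r³/μ) = 2π√((9.337×10⁷)³ / 1.267×10¹⁷).
r³/μ = 6.425×10⁶ s², so T = 2π × 2.535×10³ = 1.593×10⁴ s.
Converting: 1.593×10⁴ s ÷ 3600 = 4.424 hours.

T ≈ 4.42 hours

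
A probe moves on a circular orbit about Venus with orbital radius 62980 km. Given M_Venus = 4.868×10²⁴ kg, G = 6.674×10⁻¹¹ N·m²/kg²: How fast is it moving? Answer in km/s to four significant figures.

v ≈ 2.271 km/s

μ = GM = 6.674×10⁻¹¹ × 4.868×10²⁴ = 3.249×10¹⁴ m³/s².
r = 62980 km = 6.298×10⁷ m.
For a circular orbit v = √(μ/r) = √(3.249×10¹⁴ / 6.298×10⁷) = √(5.159×10⁶) = 2271 m/s.
That is 2.271 km/s.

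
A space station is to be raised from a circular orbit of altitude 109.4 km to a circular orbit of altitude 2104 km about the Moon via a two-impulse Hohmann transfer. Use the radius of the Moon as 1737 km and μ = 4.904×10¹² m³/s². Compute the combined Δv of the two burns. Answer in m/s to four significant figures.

r₁ = 1737 + 109.4 = 1846.4 km = 1.8464×10⁶ m.
r₂ = 1737 + 2104 = 3841.0 km = 3.8410×10⁶ m.
Transfer ellipse a_t = (r₁ + r₂)/2 = 2.844×10⁶ m.
At r₁: circular v_c1 = √(μ/r₁) = 1630 m/s; transfer-perilune v_p = √[μ(2/r₁ − 1/a_t)] = 1894 m/s.
Δv₁ = v_p − v_c1 = 264.3 m/s.
At r₂: circular v_c2 = √(μ/r₂) = 1130 m/s; transfer-apolune v_a = √[μ(2/r₂ − 1/a_t)] = 910.5 m/s.
Δv₂ = v_c2 − v_a = 219.4 m/s.
Total Δv = Δv₁ + Δv₂ = 483.8 m/s.

Δv_total ≈ 483.8 m/s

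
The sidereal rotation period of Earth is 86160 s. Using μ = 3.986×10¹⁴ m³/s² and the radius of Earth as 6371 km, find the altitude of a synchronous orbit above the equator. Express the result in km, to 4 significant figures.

h_sync ≈ 35790 km

A synchronous orbit has period T, so by Kepler's third law a = (μT²/4π²)^(1/3).
μT²/4π² = 3.986×10¹⁴ × (8.616×10⁴)² / 39.48 = 7.495×10²² m³.
a = 4.216×10⁷ m = 42163 km.
Altitude h = a − R = 42163 − 6371 = 35792 km.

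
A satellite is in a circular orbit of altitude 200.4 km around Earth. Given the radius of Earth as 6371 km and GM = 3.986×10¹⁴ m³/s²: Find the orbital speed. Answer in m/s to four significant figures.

v ≈ 7788 m/s

r = 6371 + 200.4 = 6571.4 km = 6.5714×10⁶ m.
For a circular orbit v = √(μ/r) = √(3.986×10¹⁴ / 6.571×10⁶) = √(6.066×10⁷) = 7788 m/s.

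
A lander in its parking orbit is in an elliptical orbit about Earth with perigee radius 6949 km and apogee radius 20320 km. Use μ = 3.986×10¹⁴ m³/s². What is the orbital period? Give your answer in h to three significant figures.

T ≈ 4.40 h

Semi-major axis a = (r_p + r_a)/2 = (6949.0 + 20320)/2 = 13634 km = 1.363×10⁷ m.
By Kepler's third law T = 2π√(a³/μ) = 2π × 2.522×10³ = 1.584×10⁴ s.
= 4.401 h.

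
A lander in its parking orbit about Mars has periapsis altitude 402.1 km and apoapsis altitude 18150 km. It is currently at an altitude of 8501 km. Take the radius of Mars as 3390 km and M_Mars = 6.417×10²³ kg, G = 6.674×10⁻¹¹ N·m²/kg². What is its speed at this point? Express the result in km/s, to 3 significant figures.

v ≈ 1.95 km/s

μ = GM = 6.674×10⁻¹¹ × 6.417×10²³ = 4.283×10¹³ m³/s².
r_p = 3390 + 402.1 = 3792.1 km = 3.7921×10⁶ m.
r_a = 3390 + 18150 = 21540 km = 2.1540×10⁷ m.
r = 3390 + 8501 = 11891 km = 1.189×10⁷ m.
Semi-major axis a = (r_p + r_a)/2 = 12666 km = 1.267×10⁷ m.
Vis-viva: v² = μ(2/r − 1/a) = 4.283×10¹³ × (1.682×10⁻⁷ − 7.895×10⁻⁸) = 3.822×10⁶ m²/s².
v = 1955 m/s = 1.955 km/s.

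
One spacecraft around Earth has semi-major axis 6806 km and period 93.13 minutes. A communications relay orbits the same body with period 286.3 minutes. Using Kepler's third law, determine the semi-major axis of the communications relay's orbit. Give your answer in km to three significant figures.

a₂ ≈ 14400 km

Kepler's third law: a³ ∝ T², so a₂ = a₁ (T₂/T₁)^(2/3).
T₂/T₁ = 3.074, (T₂/T₁)^(2/3) = 2.114.
a₂ = 6806 × 2.114 = 14390 km.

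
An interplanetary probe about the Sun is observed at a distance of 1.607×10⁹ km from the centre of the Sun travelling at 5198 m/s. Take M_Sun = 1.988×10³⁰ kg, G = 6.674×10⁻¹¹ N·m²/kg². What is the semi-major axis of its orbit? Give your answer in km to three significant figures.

a ≈ 9.61×10⁸ km

μ = GM = 6.674×10⁻¹¹ × 1.988×10³⁰ = 1.327×10²⁰ m³/s².
r = 1.607×10¹² m.
Specific orbital energy ε = v²/2 − μ/r = (5198)²/2 − 1.327×10²⁰/1.607×10¹² = -6.905×10⁷ J/kg.
Since ε = −μ/(2a), a = −μ/(2ε) = 9.607×10¹¹ m = 9.6070×10⁸ km.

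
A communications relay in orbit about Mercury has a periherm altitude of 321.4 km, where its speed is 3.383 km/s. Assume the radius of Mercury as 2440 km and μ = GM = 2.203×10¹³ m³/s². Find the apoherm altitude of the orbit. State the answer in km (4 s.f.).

r_p = 2440 + 321.4 = 2761.4 km = 2.761×10⁶ m.
Specific energy ε = v²/2 − μ/r = -2.255×10⁶ J/kg, so a = −μ/(2ε) = 4.884×10⁶ m.
The apsides satisfy r_p + r_a = 2a, so the apoherm radius is 2a − r_p = 7.006×10⁶ m = 7005.9 km.
Apoherm altitude = 7005.9 − 2440 = 4565.9 km.

apoherm altitude ≈ 4566 km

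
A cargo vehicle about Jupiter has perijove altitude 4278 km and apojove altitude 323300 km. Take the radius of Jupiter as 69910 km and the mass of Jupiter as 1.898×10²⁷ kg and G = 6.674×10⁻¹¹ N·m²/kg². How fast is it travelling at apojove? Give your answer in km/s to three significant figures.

v ≈ 10.1 km/s

μ = GM = 6.674×10⁻¹¹ × 1.898×10²⁷ = 1.267×10¹⁷ m³/s².
r_p = 69910 + 4278 = 74188 km = 7.4188×10⁷ m.
r_a = 69910 + 323300 = 393210 km = 3.9321×10⁸ m.
Semi-major axis a = (r_p + r_a)/2 = 2.3370×10⁵ km = 2.337×10⁸ m.
Vis-viva: v² = μ(2/r − 1/a) = 1.267×10¹⁷ × (5.086×10⁻⁹ − 4.279×10⁻⁹) = 1.023×10⁸ m²/s².
v = 10110 m/s = 10.11 km/s.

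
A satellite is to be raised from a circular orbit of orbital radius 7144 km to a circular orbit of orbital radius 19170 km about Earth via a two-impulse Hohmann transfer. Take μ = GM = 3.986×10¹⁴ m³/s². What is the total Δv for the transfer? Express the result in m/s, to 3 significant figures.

Δv_total ≈ 2750 m/s

r₁ = 7144 km = 7.144×10⁶ m.
r₂ = 19170 km = 1.917×10⁷ m.
Transfer ellipse a_t = (r₁ + r₂)/2 = 1.316×10⁷ m.
At r₁: circular v_c1 = √(μ/r₁) = 7470 m/s; transfer-perigee v_p = √[μ(2/r₁ − 1/a_t)] = 9016 m/s.
Δv₁ = v_p − v_c1 = 1547 m/s.
At r₂: circular v_c2 = √(μ/r₂) = 4560 m/s; transfer-apogee v_a = √[μ(2/r₂ − 1/a_t)] = 3360 m/s.
Δv₂ = v_c2 − v_a = 1200 m/s.
Total Δv = Δv₁ + Δv₂ = 2747 m/s.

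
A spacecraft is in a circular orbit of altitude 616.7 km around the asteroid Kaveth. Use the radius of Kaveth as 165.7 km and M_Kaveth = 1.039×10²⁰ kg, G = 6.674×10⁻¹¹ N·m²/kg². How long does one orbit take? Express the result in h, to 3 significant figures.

T ≈ 14.5 h

μ = GM = 6.674×10⁻¹¹ × 1.039×10²⁰ = 6.934×10⁹ m³/s².
r = 165.7 + 616.7 = 782.40 km = 7.8240×10⁵ m.
Kepler's third law: T = 2π√(r³/μ) = 2π√((7.824×10⁵)³ / 6.934×10⁹).
r³/μ = 6.907×10⁷ s², so T = 2π × 8.311×10³ = 5.222×10⁴ s.
Converting: 5.222×10⁴ s ÷ 3600 = 14.51 h.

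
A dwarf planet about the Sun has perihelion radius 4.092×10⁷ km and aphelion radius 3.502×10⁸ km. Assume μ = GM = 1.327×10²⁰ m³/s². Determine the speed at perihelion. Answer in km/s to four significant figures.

v ≈ 76.21 km/s

Semi-major axis a = (r_p + r_a)/2 = 1.9556×10⁸ km = 1.956×10¹¹ m.
Vis-viva: v² = μ(2/r − 1/a) = 1.327×10²⁰ × (4.888×10⁻¹¹ − 5.114×10⁻¹²) = 5.807×10⁹ m²/s².
v = 76210 m/s = 76.21 km/s.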